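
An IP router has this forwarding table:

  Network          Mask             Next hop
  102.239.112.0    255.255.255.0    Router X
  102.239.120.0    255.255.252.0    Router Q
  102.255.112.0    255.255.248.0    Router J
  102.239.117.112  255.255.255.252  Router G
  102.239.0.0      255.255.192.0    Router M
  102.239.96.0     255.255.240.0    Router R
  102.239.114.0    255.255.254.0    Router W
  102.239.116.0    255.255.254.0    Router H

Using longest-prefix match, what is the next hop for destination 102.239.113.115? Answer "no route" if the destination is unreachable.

no route

No entry's prefix contains 102.239.113.115; there is no default route.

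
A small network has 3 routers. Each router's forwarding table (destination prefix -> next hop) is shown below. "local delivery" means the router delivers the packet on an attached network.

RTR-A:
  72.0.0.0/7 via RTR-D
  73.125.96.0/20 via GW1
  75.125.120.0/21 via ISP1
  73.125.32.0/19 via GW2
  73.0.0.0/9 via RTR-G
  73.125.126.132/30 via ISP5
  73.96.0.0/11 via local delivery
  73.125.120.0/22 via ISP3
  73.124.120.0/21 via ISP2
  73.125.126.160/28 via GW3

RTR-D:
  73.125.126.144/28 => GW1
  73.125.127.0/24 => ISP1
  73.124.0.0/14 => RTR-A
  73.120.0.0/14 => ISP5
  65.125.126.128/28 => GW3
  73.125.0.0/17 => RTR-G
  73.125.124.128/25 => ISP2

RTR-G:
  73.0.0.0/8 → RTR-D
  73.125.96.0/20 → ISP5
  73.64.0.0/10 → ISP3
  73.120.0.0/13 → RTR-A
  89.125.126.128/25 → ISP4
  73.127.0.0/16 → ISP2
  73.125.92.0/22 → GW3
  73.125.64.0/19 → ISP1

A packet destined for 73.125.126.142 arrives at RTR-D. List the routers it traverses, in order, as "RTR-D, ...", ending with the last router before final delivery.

RTR-D, RTR-G, RTR-A

At RTR-D: longest match for 73.125.126.142 is 73.125.0.0/17 -> RTR-G
At RTR-G: longest match for 73.125.126.142 is 73.120.0.0/13 -> RTR-A
At RTR-A: longest match for 73.125.126.142 is 73.96.0.0/11 -> local delivery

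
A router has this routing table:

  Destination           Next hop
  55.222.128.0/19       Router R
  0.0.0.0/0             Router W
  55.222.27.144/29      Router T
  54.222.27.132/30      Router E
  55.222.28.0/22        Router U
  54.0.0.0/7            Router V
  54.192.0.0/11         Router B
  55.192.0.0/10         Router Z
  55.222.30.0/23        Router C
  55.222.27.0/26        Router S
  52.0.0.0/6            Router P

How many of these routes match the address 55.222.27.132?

Prefixes containing 55.222.27.132:
  0.0.0.0/0 (default, matches everything)
  52.0.0.0/6 (52.0.0.0 - 55.255.255.255)
  54.0.0.0/7 (54.0.0.0 - 55.255.255.255)
  55.192.0.0/10 (55.192.0.0 - 55.255.255.255)
Total matching entries: 4.

4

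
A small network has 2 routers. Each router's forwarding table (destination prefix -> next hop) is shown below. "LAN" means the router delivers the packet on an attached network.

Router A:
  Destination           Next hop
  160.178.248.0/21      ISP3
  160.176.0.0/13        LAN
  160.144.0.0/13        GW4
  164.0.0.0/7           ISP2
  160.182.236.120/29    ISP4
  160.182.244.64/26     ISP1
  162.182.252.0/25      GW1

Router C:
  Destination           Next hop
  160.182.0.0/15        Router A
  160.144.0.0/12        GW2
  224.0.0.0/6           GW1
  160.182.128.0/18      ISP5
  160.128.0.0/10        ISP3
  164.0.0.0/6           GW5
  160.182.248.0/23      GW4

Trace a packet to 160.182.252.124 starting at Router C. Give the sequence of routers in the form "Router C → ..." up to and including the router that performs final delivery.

At Router C: longest match for 160.182.252.124 is 160.182.0.0/15 -> Router A
At Router A: longest match for 160.182.252.124 is 160.176.0.0/13 -> LAN

Router C → Router A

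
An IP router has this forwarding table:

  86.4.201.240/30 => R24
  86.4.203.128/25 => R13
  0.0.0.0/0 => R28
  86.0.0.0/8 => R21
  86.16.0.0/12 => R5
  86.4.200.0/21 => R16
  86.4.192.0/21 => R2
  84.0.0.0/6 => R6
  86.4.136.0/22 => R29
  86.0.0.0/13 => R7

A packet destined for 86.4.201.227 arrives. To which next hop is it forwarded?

R16

Routes whose prefix contains 86.4.201.227:
  0.0.0.0/0 (default, matches everything) -> R28
  84.0.0.0/6 (84.0.0.0 - 87.255.255.255) -> R6
  86.0.0.0/8 (86.0.0.0 - 86.255.255.255) -> R21
  86.0.0.0/13 (86.0.0.0 - 86.7.255.255) -> R7
  86.4.200.0/21 (86.4.200.0 - 86.4.207.255) -> R16
More-specific entries that do NOT match:
  86.4.201.240/30 (86.4.201.240 - 86.4.201.243) does not contain 86.4.201.227
  86.4.203.128/25 (86.4.203.128 - 86.4.203.255) does not contain 86.4.201.227
  86.4.136.0/22 (86.4.136.0 - 86.4.139.255) does not contain 86.4.201.227
Longest matching prefix is /21 -> next hop R16.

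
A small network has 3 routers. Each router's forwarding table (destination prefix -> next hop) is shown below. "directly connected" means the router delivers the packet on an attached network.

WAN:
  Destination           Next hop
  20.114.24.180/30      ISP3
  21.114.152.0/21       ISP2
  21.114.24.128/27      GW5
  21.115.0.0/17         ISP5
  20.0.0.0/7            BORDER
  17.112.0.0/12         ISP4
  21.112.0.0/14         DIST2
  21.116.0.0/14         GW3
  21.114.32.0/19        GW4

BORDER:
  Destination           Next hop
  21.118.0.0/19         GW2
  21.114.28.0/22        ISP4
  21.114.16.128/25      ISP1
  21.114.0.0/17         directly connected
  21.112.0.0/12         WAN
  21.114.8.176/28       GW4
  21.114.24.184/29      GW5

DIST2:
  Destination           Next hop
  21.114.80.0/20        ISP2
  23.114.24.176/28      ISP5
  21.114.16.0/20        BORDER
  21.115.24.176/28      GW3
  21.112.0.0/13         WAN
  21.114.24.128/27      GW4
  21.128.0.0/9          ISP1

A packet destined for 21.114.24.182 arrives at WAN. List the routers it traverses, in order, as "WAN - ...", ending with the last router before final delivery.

WAN - DIST2 - BORDER

At WAN: longest match for 21.114.24.182 is 21.112.0.0/14 -> DIST2
At DIST2: longest match for 21.114.24.182 is 21.114.16.0/20 -> BORDER
At BORDER: longest match for 21.114.24.182 is 21.114.0.0/17 -> directly connected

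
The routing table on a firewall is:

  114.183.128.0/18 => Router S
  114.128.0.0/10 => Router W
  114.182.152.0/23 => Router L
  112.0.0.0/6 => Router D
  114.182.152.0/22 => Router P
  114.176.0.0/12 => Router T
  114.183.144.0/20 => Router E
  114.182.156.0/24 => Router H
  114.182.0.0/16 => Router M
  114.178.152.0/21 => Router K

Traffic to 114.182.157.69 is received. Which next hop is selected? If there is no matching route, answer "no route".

Routes whose prefix contains 114.182.157.69:
  112.0.0.0/6 (112.0.0.0 - 115.255.255.255) -> Router D
  114.128.0.0/10 (114.128.0.0 - 114.191.255.255) -> Router W
  114.176.0.0/12 (114.176.0.0 - 114.191.255.255) -> Router T
  114.182.0.0/16 (114.182.0.0 - 114.182.255.255) -> Router M
More-specific entries that do NOT match:
  114.182.156.0/24 (114.182.156.0 - 114.182.156.255) does not contain 114.182.157.69
  114.182.152.0/23 (114.182.152.0 - 114.182.153.255) does not contain 114.182.157.69
  114.182.152.0/22 (114.182.152.0 - 114.182.155.255) does not contain 114.182.157.69
  114.178.152.0/21 (114.178.152.0 - 114.178.159.255) does not contain 114.182.157.69
  114.183.144.0/20 (114.183.144.0 - 114.183.159.255) does not contain 114.182.157.69
  114.183.128.0/18 (114.183.128.0 - 114.183.191.255) does not contain 114.182.157.69
Longest matching prefix is /16 -> next hop Router M.

Router M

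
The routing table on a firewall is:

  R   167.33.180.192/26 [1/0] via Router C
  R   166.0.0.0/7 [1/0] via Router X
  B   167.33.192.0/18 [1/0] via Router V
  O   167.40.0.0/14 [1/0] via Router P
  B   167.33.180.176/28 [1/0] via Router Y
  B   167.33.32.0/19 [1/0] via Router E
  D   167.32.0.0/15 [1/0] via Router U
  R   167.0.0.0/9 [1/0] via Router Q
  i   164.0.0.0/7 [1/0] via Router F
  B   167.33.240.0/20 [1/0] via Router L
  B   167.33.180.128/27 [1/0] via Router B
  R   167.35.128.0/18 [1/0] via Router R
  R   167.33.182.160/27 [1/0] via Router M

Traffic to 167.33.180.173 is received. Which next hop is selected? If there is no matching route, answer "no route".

Router U

Routes whose prefix contains 167.33.180.173:
  166.0.0.0/7 (166.0.0.0 - 167.255.255.255) -> Router X
  167.0.0.0/9 (167.0.0.0 - 167.127.255.255) -> Router Q
  167.32.0.0/15 (167.32.0.0 - 167.33.255.255) -> Router U
More-specific entries that do NOT match:
  167.33.180.176/28 (167.33.180.176 - 167.33.180.191) does not contain 167.33.180.173
  167.33.180.128/27 (167.33.180.128 - 167.33.180.159) does not contain 167.33.180.173
  167.33.182.160/27 (167.33.182.160 - 167.33.182.191) does not contain 167.33.180.173
  167.33.180.192/26 (167.33.180.192 - 167.33.180.255) does not contain 167.33.180.173
  167.33.240.0/20 (167.33.240.0 - 167.33.255.255) does not contain 167.33.180.173
  167.33.32.0/19 (167.33.32.0 - 167.33.63.255) does not contain 167.33.180.173
  167.33.192.0/18 (167.33.192.0 - 167.33.255.255) does not contain 167.33.180.173
  167.35.128.0/18 (167.35.128.0 - 167.35.191.255) does not contain 167.33.180.173
Longest matching prefix is /15 -> next hop Router U.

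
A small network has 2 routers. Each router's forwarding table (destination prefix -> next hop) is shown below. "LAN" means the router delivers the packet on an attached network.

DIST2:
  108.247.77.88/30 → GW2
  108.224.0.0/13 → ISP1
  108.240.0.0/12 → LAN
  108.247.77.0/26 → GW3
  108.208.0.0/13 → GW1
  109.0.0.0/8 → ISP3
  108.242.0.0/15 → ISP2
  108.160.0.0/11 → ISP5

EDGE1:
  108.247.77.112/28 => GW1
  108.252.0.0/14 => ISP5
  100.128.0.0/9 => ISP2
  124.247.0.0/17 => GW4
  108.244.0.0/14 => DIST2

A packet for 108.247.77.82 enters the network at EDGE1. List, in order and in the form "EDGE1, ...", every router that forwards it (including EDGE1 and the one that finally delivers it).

At EDGE1: longest match for 108.247.77.82 is 108.244.0.0/14 -> DIST2
At DIST2: longest match for 108.247.77.82 is 108.240.0.0/12 -> LAN

EDGE1, DIST2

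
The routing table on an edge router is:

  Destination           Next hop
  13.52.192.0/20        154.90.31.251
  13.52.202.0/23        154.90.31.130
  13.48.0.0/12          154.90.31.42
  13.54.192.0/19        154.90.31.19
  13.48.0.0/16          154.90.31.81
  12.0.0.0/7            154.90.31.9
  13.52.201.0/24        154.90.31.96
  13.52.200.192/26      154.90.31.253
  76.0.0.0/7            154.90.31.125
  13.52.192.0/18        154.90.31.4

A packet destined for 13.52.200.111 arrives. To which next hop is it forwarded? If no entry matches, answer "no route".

Routes whose prefix contains 13.52.200.111:
  12.0.0.0/7 (12.0.0.0 - 13.255.255.255) -> 154.90.31.9
  13.48.0.0/12 (13.48.0.0 - 13.63.255.255) -> 154.90.31.42
  13.52.192.0/18 (13.52.192.0 - 13.52.255.255) -> 154.90.31.4
  13.52.192.0/20 (13.52.192.0 - 13.52.207.255) -> 154.90.31.251
More-specific entries that do NOT match:
  13.52.200.192/26 (13.52.200.192 - 13.52.200.255) does not contain 13.52.200.111
  13.52.201.0/24 (13.52.201.0 - 13.52.201.255) does not contain 13.52.200.111
  13.52.202.0/23 (13.52.202.0 - 13.52.203.255) does not contain 13.52.200.111
Longest matching prefix is /20 -> next hop 154.90.31.251.

154.90.31.251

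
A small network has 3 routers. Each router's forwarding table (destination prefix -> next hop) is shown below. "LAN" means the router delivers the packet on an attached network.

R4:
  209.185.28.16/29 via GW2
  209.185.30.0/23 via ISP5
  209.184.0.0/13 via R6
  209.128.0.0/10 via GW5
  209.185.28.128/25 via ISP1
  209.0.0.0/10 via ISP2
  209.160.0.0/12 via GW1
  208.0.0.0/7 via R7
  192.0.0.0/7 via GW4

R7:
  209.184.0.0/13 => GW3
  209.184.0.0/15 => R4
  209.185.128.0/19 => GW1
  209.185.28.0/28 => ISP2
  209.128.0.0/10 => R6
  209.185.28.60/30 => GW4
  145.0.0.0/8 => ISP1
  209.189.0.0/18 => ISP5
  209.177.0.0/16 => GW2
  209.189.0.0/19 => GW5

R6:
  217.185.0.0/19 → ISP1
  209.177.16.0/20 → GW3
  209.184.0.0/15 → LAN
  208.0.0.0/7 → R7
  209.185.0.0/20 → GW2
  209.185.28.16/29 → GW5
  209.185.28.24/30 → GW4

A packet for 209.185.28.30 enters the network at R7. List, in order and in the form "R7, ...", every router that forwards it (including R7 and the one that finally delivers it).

At R7: longest match for 209.185.28.30 is 209.184.0.0/15 -> R4
At R4: longest match for 209.185.28.30 is 209.184.0.0/13 -> R6
At R6: longest match for 209.185.28.30 is 209.184.0.0/15 -> LAN

R7, R4, R6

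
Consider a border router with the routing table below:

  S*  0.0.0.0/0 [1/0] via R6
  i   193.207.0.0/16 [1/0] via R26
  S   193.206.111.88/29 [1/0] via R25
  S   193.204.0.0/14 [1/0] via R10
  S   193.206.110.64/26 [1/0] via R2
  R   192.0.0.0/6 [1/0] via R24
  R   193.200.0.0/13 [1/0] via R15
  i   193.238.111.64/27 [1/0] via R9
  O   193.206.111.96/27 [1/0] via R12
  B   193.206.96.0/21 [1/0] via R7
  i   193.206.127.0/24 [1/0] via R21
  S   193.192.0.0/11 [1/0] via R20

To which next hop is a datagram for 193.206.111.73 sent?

Routes whose prefix contains 193.206.111.73:
  0.0.0.0/0 (default, matches everything) -> R6
  192.0.0.0/6 (192.0.0.0 - 195.255.255.255) -> R24
  193.192.0.0/11 (193.192.0.0 - 193.223.255.255) -> R20
  193.200.0.0/13 (193.200.0.0 - 193.207.255.255) -> R15
  193.204.0.0/14 (193.204.0.0 - 193.207.255.255) -> R10
More-specific entries that do NOT match:
  193.206.111.88/29 (193.206.111.88 - 193.206.111.95) does not contain 193.206.111.73
  193.238.111.64/27 (193.238.111.64 - 193.238.111.95) does not contain 193.206.111.73
  193.206.111.96/27 (193.206.111.96 - 193.206.111.127) does not contain 193.206.111.73
  193.206.110.64/26 (193.206.110.64 - 193.206.110.127) does not contain 193.206.111.73
  193.206.127.0/24 (193.206.127.0 - 193.206.127.255) does not contain 193.206.111.73
  193.206.96.0/21 (193.206.96.0 - 193.206.103.255) does not contain 193.206.111.73
  193.207.0.0/16 (193.207.0.0 - 193.207.255.255) does not contain 193.206.111.73
Longest matching prefix is /14 -> next hop R10.

R10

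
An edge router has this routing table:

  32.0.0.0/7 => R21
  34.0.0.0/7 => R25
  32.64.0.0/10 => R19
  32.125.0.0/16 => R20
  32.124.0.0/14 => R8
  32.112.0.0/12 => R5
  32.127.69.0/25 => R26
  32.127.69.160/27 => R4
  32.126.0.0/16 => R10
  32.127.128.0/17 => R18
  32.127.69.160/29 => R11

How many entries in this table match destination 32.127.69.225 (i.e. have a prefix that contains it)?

Prefixes containing 32.127.69.225:
  32.0.0.0/7 (32.0.0.0 - 33.255.255.255)
  32.64.0.0/10 (32.64.0.0 - 32.127.255.255)
  32.112.0.0/12 (32.112.0.0 - 32.127.255.255)
  32.124.0.0/14 (32.124.0.0 - 32.127.255.255)
Total matching entries: 4.

4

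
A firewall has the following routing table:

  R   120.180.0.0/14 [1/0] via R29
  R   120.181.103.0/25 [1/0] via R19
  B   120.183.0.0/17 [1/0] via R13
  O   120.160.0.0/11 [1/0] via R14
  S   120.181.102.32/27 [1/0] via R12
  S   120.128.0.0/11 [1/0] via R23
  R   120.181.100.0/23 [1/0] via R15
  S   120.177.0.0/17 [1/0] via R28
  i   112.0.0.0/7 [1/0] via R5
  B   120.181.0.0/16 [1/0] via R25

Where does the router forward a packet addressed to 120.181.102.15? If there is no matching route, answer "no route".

Routes whose prefix contains 120.181.102.15:
  120.160.0.0/11 (120.160.0.0 - 120.191.255.255) -> R14
  120.180.0.0/14 (120.180.0.0 - 120.183.255.255) -> R29
  120.181.0.0/16 (120.181.0.0 - 120.181.255.255) -> R25
More-specific entries that do NOT match:
  120.181.102.32/27 (120.181.102.32 - 120.181.102.63) does not contain 120.181.102.15
  120.181.103.0/25 (120.181.103.0 - 120.181.103.127) does not contain 120.181.102.15
  120.181.100.0/23 (120.181.100.0 - 120.181.101.255) does not contain 120.181.102.15
  120.183.0.0/17 (120.183.0.0 - 120.183.127.255) does not contain 120.181.102.15
  120.177.0.0/17 (120.177.0.0 - 120.177.127.255) does not contain 120.181.102.15
Longest matching prefix is /16 -> next hop R25.

R25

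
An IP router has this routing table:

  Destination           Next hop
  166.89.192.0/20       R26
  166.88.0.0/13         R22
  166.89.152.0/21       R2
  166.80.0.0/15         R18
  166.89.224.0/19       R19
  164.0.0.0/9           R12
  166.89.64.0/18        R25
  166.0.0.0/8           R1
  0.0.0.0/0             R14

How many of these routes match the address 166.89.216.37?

Prefixes containing 166.89.216.37:
  0.0.0.0/0 (default, matches everything)
  166.0.0.0/8 (166.0.0.0 - 166.255.255.255)
  166.88.0.0/13 (166.88.0.0 - 166.95.255.255)
Total matching entries: 3.

3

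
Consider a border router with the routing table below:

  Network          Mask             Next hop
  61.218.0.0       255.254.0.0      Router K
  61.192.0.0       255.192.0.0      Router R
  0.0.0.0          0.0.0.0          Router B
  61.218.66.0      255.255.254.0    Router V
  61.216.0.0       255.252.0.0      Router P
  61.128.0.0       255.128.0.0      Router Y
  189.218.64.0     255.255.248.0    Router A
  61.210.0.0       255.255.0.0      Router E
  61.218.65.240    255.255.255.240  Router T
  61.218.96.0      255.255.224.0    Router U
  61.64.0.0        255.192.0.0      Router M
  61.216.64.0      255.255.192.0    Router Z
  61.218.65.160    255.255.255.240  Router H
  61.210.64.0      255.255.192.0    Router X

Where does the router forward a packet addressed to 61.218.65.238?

Routes whose prefix contains 61.218.65.238:
  0.0.0.0/0 (default, matches everything) -> Router B
  61.128.0.0/9 (61.128.0.0 - 61.255.255.255) -> Router Y
  61.192.0.0/10 (61.192.0.0 - 61.255.255.255) -> Router R
  61.216.0.0/14 (61.216.0.0 - 61.219.255.255) -> Router P
  61.218.0.0/15 (61.218.0.0 - 61.219.255.255) -> Router K
More-specific entries that do NOT match:
  61.218.65.240/28 (61.218.65.240 - 61.218.65.255) does not contain 61.218.65.238
  61.218.65.160/28 (61.218.65.160 - 61.218.65.175) does not contain 61.218.65.238
  61.218.66.0/23 (61.218.66.0 - 61.218.67.255) does not contain 61.218.65.238
  189.218.64.0/21 (189.218.64.0 - 189.218.71.255) does not contain 61.218.65.238
  61.218.96.0/19 (61.218.96.0 - 61.218.127.255) does not contain 61.218.65.238
  61.216.64.0/18 (61.216.64.0 - 61.216.127.255) does not contain 61.218.65.238
  61.210.64.0/18 (61.210.64.0 - 61.210.127.255) does not contain 61.218.65.238
  61.210.0.0/16 (61.210.0.0 - 61.210.255.255) does not contain 61.218.65.238
Longest matching prefix is /15 -> next hop Router K.

Router K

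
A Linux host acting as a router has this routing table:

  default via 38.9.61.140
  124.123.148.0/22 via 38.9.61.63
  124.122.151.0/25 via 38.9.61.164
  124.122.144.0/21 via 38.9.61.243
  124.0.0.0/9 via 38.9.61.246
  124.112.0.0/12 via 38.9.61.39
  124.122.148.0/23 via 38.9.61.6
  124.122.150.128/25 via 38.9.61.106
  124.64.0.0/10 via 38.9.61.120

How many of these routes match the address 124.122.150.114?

5

Prefixes containing 124.122.150.114:
  0.0.0.0/0 (default, matches everything)
  124.0.0.0/9 (124.0.0.0 - 124.127.255.255)
  124.64.0.0/10 (124.64.0.0 - 124.127.255.255)
  124.112.0.0/12 (124.112.0.0 - 124.127.255.255)
  124.122.144.0/21 (124.122.144.0 - 124.122.151.255)
Total matching entries: 5.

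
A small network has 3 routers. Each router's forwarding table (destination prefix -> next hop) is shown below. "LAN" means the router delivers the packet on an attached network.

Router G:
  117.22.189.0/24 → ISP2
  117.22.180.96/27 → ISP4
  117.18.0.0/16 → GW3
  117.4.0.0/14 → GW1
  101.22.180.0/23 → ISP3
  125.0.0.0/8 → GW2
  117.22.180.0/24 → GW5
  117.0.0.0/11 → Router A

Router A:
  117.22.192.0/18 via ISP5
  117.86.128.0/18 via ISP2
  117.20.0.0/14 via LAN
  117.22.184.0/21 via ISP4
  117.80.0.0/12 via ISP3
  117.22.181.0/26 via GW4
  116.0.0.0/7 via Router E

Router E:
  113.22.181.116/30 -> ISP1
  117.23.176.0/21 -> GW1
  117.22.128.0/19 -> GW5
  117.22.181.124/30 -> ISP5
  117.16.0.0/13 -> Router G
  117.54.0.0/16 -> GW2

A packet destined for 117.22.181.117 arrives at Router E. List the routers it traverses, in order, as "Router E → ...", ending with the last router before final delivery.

At Router E: longest match for 117.22.181.117 is 117.16.0.0/13 -> Router G
At Router G: longest match for 117.22.181.117 is 117.0.0.0/11 -> Router A
At Router A: longest match for 117.22.181.117 is 117.20.0.0/14 -> LAN

Router E → Router G → Router A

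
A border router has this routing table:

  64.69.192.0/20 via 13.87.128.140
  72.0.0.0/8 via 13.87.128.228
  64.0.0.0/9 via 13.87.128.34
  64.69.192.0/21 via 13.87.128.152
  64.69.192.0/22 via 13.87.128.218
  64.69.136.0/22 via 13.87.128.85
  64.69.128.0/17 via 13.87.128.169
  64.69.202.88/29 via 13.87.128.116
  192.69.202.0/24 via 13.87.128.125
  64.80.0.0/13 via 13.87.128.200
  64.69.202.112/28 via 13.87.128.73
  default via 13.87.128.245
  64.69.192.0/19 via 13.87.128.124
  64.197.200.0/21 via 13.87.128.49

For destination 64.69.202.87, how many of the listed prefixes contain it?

5

Prefixes containing 64.69.202.87:
  0.0.0.0/0 (default, matches everything)
  64.0.0.0/9 (64.0.0.0 - 64.127.255.255)
  64.69.128.0/17 (64.69.128.0 - 64.69.255.255)
  64.69.192.0/19 (64.69.192.0 - 64.69.223.255)
  64.69.192.0/20 (64.69.192.0 - 64.69.207.255)
Total matching entries: 5.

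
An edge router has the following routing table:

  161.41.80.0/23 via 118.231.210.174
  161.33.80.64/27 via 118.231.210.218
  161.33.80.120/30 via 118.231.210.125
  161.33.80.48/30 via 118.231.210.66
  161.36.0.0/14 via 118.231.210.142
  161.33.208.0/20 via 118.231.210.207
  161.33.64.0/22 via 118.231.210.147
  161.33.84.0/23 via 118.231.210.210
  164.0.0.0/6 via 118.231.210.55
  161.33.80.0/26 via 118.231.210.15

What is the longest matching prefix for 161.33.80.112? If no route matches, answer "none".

none

161.33.80.112 is outside every listed prefix and there is no default route.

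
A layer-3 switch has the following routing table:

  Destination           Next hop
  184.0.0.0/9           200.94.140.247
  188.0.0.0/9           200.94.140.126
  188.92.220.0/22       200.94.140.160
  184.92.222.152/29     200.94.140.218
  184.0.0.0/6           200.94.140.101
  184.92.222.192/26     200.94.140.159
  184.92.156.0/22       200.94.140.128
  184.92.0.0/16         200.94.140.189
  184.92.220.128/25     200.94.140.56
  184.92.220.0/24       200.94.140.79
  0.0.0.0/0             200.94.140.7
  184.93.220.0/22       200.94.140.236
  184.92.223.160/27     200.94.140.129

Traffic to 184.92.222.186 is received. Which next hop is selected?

Routes whose prefix contains 184.92.222.186:
  0.0.0.0/0 (default, matches everything) -> 200.94.140.7
  184.0.0.0/6 (184.0.0.0 - 187.255.255.255) -> 200.94.140.101
  184.0.0.0/9 (184.0.0.0 - 184.127.255.255) -> 200.94.140.247
  184.92.0.0/16 (184.92.0.0 - 184.92.255.255) -> 200.94.140.189
More-specific entries that do NOT match:
  184.92.222.152/29 (184.92.222.152 - 184.92.222.159) does not contain 184.92.222.186
  184.92.223.160/27 (184.92.223.160 - 184.92.223.191) does not contain 184.92.222.186
  184.92.222.192/26 (184.92.222.192 - 184.92.222.255) does not contain 184.92.222.186
  184.92.220.128/25 (184.92.220.128 - 184.92.220.255) does not contain 184.92.222.186
  184.92.220.0/24 (184.92.220.0 - 184.92.220.255) does not contain 184.92.222.186
  188.92.220.0/22 (188.92.220.0 - 188.92.223.255) does not contain 184.92.222.186
  184.92.156.0/22 (184.92.156.0 - 184.92.159.255) does not contain 184.92.222.186
  184.93.220.0/22 (184.93.220.0 - 184.93.223.255) does not contain 184.92.222.186
Longest matching prefix is /16 -> next hop 200.94.140.189.

200.94.140.189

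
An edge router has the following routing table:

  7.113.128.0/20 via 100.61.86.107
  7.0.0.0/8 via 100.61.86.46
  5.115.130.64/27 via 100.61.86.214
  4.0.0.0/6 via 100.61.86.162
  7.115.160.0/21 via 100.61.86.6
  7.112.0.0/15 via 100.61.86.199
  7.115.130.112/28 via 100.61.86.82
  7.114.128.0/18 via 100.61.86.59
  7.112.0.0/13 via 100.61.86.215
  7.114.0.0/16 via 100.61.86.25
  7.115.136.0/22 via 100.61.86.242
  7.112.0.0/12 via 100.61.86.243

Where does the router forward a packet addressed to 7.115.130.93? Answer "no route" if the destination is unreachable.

100.61.86.215

Routes whose prefix contains 7.115.130.93:
  4.0.0.0/6 (4.0.0.0 - 7.255.255.255) -> 100.61.86.162
  7.0.0.0/8 (7.0.0.0 - 7.255.255.255) -> 100.61.86.46
  7.112.0.0/12 (7.112.0.0 - 7.127.255.255) -> 100.61.86.243
  7.112.0.0/13 (7.112.0.0 - 7.119.255.255) -> 100.61.86.215
More-specific entries that do NOT match:
  7.115.130.112/28 (7.115.130.112 - 7.115.130.127) does not contain 7.115.130.93
  5.115.130.64/27 (5.115.130.64 - 5.115.130.95) does not contain 7.115.130.93
  7.115.136.0/22 (7.115.136.0 - 7.115.139.255) does not contain 7.115.130.93
  7.115.160.0/21 (7.115.160.0 - 7.115.167.255) does not contain 7.115.130.93
  7.113.128.0/20 (7.113.128.0 - 7.113.143.255) does not contain 7.115.130.93
  7.114.128.0/18 (7.114.128.0 - 7.114.191.255) does not contain 7.115.130.93
  7.114.0.0/16 (7.114.0.0 - 7.114.255.255) does not contain 7.115.130.93
  7.112.0.0/15 (7.112.0.0 - 7.113.255.255) does not contain 7.115.130.93
Longest matching prefix is /13 -> next hop 100.61.86.215.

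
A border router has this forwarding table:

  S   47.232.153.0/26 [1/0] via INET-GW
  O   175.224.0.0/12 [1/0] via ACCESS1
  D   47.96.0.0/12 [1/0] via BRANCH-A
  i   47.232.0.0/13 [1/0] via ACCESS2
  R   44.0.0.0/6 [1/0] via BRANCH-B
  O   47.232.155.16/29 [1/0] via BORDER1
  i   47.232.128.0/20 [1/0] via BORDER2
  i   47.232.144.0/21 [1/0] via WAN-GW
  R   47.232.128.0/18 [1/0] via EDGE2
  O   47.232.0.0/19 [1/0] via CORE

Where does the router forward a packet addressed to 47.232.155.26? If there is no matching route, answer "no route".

Routes whose prefix contains 47.232.155.26:
  44.0.0.0/6 (44.0.0.0 - 47.255.255.255) -> BRANCH-B
  47.232.0.0/13 (47.232.0.0 - 47.239.255.255) -> ACCESS2
  47.232.128.0/18 (47.232.128.0 - 47.232.191.255) -> EDGE2
More-specific entries that do NOT match:
  47.232.155.16/29 (47.232.155.16 - 47.232.155.23) does not contain 47.232.155.26
  47.232.153.0/26 (47.232.153.0 - 47.232.153.63) does not contain 47.232.155.26
  47.232.144.0/21 (47.232.144.0 - 47.232.151.255) does not contain 47.232.155.26
  47.232.128.0/20 (47.232.128.0 - 47.232.143.255) does not contain 47.232.155.26
  47.232.0.0/19 (47.232.0.0 - 47.232.31.255) does not contain 47.232.155.26
Longest matching prefix is /18 -> next hop EDGE2.

EDGE2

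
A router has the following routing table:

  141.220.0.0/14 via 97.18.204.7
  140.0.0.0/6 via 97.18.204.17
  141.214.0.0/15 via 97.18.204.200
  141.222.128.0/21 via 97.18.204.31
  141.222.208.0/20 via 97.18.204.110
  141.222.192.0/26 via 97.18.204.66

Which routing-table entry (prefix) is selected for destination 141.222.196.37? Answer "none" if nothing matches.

141.220.0.0/14

Entries matching 141.222.196.37:
  140.0.0.0/6 (140.0.0.0 - 143.255.255.255)
  141.220.0.0/14 (141.220.0.0 - 141.223.255.255)
Most specific is 141.220.0.0/14.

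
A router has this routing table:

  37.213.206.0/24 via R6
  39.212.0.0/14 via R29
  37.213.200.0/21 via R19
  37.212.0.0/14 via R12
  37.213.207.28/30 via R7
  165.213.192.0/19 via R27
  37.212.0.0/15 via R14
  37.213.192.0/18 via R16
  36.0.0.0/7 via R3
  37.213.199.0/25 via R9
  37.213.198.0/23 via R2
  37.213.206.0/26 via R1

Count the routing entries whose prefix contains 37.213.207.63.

Prefixes containing 37.213.207.63:
  36.0.0.0/7 (36.0.0.0 - 37.255.255.255)
  37.212.0.0/14 (37.212.0.0 - 37.215.255.255)
  37.212.0.0/15 (37.212.0.0 - 37.213.255.255)
  37.213.192.0/18 (37.213.192.0 - 37.213.255.255)
  37.213.200.0/21 (37.213.200.0 - 37.213.207.255)
Total matching entries: 5.

5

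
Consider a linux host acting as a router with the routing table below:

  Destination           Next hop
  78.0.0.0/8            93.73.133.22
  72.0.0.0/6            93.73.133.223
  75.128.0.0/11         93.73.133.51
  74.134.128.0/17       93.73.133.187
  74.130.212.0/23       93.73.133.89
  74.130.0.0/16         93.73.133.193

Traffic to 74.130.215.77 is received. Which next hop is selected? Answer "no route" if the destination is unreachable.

93.73.133.193

Routes whose prefix contains 74.130.215.77:
  72.0.0.0/6 (72.0.0.0 - 75.255.255.255) -> 93.73.133.223
  74.130.0.0/16 (74.130.0.0 - 74.130.255.255) -> 93.73.133.193
More-specific entries that do NOT match:
  74.130.212.0/23 (74.130.212.0 - 74.130.213.255) does not contain 74.130.215.77
  74.134.128.0/17 (74.134.128.0 - 74.134.255.255) does not contain 74.130.215.77
Longest matching prefix is /16 -> next hop 93.73.133.193.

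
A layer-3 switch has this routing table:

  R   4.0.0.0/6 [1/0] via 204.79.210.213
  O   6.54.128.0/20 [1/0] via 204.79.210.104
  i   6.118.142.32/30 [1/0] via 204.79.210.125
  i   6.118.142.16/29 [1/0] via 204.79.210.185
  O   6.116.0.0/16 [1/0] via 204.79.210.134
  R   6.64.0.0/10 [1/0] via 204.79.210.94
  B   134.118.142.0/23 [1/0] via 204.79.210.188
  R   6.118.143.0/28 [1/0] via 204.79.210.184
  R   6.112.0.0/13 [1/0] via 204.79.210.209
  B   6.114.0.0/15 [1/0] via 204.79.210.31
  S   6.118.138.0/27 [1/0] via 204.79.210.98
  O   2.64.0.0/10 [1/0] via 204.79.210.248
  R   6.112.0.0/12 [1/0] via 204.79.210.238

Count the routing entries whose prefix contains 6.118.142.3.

4

Prefixes containing 6.118.142.3:
  4.0.0.0/6 (4.0.0.0 - 7.255.255.255)
  6.64.0.0/10 (6.64.0.0 - 6.127.255.255)
  6.112.0.0/12 (6.112.0.0 - 6.127.255.255)
  6.112.0.0/13 (6.112.0.0 - 6.119.255.255)
Total matching entries: 4.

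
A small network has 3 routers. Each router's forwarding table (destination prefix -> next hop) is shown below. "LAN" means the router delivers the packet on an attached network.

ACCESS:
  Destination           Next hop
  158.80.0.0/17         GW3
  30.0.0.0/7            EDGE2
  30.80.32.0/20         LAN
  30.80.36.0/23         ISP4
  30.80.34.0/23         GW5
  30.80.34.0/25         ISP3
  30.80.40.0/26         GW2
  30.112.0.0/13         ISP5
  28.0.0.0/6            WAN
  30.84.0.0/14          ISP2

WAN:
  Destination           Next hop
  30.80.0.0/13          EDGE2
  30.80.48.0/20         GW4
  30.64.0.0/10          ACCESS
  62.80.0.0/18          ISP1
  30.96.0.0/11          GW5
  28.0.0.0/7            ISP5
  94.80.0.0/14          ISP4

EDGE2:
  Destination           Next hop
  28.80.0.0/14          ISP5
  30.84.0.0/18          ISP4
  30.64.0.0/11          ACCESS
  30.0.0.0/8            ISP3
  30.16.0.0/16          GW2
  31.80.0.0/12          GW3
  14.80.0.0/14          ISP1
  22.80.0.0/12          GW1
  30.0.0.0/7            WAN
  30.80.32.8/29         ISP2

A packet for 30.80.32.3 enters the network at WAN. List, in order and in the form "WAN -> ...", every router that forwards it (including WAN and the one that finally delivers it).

WAN -> EDGE2 -> ACCESS

At WAN: longest match for 30.80.32.3 is 30.80.0.0/13 -> EDGE2
At EDGE2: longest match for 30.80.32.3 is 30.64.0.0/11 -> ACCESS
At ACCESS: longest match for 30.80.32.3 is 30.80.32.0/20 -> LAN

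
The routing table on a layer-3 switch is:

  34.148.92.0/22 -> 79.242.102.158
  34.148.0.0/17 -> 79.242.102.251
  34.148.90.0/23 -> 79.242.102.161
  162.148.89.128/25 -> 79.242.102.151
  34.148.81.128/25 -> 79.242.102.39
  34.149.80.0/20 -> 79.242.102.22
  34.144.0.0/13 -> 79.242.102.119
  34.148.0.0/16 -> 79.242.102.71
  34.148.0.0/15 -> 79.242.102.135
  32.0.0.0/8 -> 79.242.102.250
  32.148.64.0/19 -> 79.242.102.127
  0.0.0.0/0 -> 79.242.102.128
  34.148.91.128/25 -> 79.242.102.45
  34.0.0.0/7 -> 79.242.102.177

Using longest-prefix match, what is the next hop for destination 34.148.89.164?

Routes whose prefix contains 34.148.89.164:
  0.0.0.0/0 (default, matches everything) -> 79.242.102.128
  34.0.0.0/7 (34.0.0.0 - 35.255.255.255) -> 79.242.102.177
  34.144.0.0/13 (34.144.0.0 - 34.151.255.255) -> 79.242.102.119
  34.148.0.0/15 (34.148.0.0 - 34.149.255.255) -> 79.242.102.135
  34.148.0.0/16 (34.148.0.0 - 34.148.255.255) -> 79.242.102.71
  34.148.0.0/17 (34.148.0.0 - 34.148.127.255) -> 79.242.102.251
More-specific entries that do NOT match:
  162.148.89.128/25 (162.148.89.128 - 162.148.89.255) does not contain 34.148.89.164
  34.148.81.128/25 (34.148.81.128 - 34.148.81.255) does not contain 34.148.89.164
  34.148.91.128/25 (34.148.91.128 - 34.148.91.255) does not contain 34.148.89.164
  34.148.90.0/23 (34.148.90.0 - 34.148.91.255) does not contain 34.148.89.164
  34.148.92.0/22 (34.148.92.0 - 34.148.95.255) does not contain 34.148.89.164
  34.149.80.0/20 (34.149.80.0 - 34.149.95.255) does not contain 34.148.89.164
  32.148.64.0/19 (32.148.64.0 - 32.148.95.255) does not contain 34.148.89.164
Longest matching prefix is /17 -> next hop 79.242.102.251.

79.242.102.251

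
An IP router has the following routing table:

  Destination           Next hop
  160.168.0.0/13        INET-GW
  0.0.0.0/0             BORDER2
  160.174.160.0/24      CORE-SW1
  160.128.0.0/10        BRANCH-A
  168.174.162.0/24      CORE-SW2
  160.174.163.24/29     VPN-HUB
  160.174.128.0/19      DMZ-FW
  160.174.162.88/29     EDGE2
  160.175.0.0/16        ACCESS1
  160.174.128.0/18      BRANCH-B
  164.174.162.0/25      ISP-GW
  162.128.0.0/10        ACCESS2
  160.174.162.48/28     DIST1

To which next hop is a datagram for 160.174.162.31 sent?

BRANCH-B

Routes whose prefix contains 160.174.162.31:
  0.0.0.0/0 (default, matches everything) -> BORDER2
  160.128.0.0/10 (160.128.0.0 - 160.191.255.255) -> BRANCH-A
  160.168.0.0/13 (160.168.0.0 - 160.175.255.255) -> INET-GW
  160.174.128.0/18 (160.174.128.0 - 160.174.191.255) -> BRANCH-B
More-specific entries that do NOT match:
  160.174.163.24/29 (160.174.163.24 - 160.174.163.31) does not contain 160.174.162.31
  160.174.162.88/29 (160.174.162.88 - 160.174.162.95) does not contain 160.174.162.31
  160.174.162.48/28 (160.174.162.48 - 160.174.162.63) does not contain 160.174.162.31
  164.174.162.0/25 (164.174.162.0 - 164.174.162.127) does not contain 160.174.162.31
  160.174.160.0/24 (160.174.160.0 - 160.174.160.255) does not contain 160.174.162.31
  168.174.162.0/24 (168.174.162.0 - 168.174.162.255) does not contain 160.174.162.31
  160.174.128.0/19 (160.174.128.0 - 160.174.159.255) does not contain 160.174.162.31
Longest matching prefix is /18 -> next hop BRANCH-B.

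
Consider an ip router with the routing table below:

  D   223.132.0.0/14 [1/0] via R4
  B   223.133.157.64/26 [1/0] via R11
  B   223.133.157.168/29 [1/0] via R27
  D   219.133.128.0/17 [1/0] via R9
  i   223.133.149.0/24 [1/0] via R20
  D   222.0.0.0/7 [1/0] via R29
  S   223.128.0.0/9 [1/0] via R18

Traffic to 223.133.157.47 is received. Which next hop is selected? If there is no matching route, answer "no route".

Routes whose prefix contains 223.133.157.47:
  222.0.0.0/7 (222.0.0.0 - 223.255.255.255) -> R29
  223.128.0.0/9 (223.128.0.0 - 223.255.255.255) -> R18
  223.132.0.0/14 (223.132.0.0 - 223.135.255.255) -> R4
More-specific entries that do NOT match:
  223.133.157.168/29 (223.133.157.168 - 223.133.157.175) does not contain 223.133.157.47
  223.133.157.64/26 (223.133.157.64 - 223.133.157.127) does not contain 223.133.157.47
  223.133.149.0/24 (223.133.149.0 - 223.133.149.255) does not contain 223.133.157.47
  219.133.128.0/17 (219.133.128.0 - 219.133.255.255) does not contain 223.133.157.47
Longest matching prefix is /14 -> next hop R4.

R4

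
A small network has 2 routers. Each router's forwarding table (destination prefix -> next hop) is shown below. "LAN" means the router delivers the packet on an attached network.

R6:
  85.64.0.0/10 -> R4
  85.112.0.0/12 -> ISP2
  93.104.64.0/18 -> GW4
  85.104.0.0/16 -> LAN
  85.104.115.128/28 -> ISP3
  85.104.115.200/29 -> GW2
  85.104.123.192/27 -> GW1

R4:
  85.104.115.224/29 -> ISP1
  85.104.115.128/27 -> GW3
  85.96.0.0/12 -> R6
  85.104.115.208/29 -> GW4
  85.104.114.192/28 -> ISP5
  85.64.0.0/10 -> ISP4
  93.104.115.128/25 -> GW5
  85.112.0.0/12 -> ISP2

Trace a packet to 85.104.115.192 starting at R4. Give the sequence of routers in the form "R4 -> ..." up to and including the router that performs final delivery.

R4 -> R6

At R4: longest match for 85.104.115.192 is 85.96.0.0/12 -> R6
At R6: longest match for 85.104.115.192 is 85.104.0.0/16 -> LAN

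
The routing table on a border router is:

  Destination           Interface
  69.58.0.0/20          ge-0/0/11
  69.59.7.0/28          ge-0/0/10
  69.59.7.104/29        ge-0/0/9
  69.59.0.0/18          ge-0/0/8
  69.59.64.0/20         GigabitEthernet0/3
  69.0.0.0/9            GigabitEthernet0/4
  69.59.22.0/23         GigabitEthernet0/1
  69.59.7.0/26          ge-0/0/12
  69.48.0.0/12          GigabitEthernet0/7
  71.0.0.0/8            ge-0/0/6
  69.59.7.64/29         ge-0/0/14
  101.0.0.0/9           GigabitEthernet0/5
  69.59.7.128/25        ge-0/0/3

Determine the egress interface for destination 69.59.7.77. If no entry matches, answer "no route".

ge-0/0/8

Routes whose prefix contains 69.59.7.77:
  69.0.0.0/9 (69.0.0.0 - 69.127.255.255) -> GigabitEthernet0/4
  69.48.0.0/12 (69.48.0.0 - 69.63.255.255) -> GigabitEthernet0/7
  69.59.0.0/18 (69.59.0.0 - 69.59.63.255) -> ge-0/0/8
More-specific entries that do NOT match:
  69.59.7.104/29 (69.59.7.104 - 69.59.7.111) does not contain 69.59.7.77
  69.59.7.64/29 (69.59.7.64 - 69.59.7.71) does not contain 69.59.7.77
  69.59.7.0/28 (69.59.7.0 - 69.59.7.15) does not contain 69.59.7.77
  69.59.7.0/26 (69.59.7.0 - 69.59.7.63) does not contain 69.59.7.77
  69.59.7.128/25 (69.59.7.128 - 69.59.7.255) does not contain 69.59.7.77
  69.59.22.0/23 (69.59.22.0 - 69.59.23.255) does not contain 69.59.7.77
  69.58.0.0/20 (69.58.0.0 - 69.58.15.255) does not contain 69.59.7.77
  69.59.64.0/20 (69.59.64.0 - 69.59.79.255) does not contain 69.59.7.77
Longest matching prefix is /18 -> interface ge-0/0/8.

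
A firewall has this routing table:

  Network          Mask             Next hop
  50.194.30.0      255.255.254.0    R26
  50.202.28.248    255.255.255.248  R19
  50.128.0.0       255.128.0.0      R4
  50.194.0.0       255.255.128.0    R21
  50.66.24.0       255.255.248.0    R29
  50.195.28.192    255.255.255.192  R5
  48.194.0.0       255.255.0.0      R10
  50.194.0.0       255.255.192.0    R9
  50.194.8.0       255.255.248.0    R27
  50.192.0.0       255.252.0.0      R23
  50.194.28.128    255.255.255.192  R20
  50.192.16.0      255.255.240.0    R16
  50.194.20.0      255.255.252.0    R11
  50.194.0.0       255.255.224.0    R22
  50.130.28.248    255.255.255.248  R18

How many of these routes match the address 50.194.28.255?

5

Prefixes containing 50.194.28.255:
  50.128.0.0/9 (50.128.0.0 - 50.255.255.255)
  50.192.0.0/14 (50.192.0.0 - 50.195.255.255)
  50.194.0.0/17 (50.194.0.0 - 50.194.127.255)
  50.194.0.0/18 (50.194.0.0 - 50.194.63.255)
  50.194.0.0/19 (50.194.0.0 - 50.194.31.255)
Total matching entries: 5.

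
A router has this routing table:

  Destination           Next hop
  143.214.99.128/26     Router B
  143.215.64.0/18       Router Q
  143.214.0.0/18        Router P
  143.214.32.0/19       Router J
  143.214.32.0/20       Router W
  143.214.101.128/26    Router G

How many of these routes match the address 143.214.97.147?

0

No listed prefix contains 143.214.97.147.
Total matching entries: 0.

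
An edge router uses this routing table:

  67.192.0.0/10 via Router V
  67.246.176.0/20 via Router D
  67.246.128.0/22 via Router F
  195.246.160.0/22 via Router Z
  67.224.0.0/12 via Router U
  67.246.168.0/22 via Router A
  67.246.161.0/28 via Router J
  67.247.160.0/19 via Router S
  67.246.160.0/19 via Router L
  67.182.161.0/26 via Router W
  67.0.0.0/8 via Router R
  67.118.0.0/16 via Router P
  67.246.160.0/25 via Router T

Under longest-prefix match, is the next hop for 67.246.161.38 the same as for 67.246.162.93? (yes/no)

67.246.161.38: longest match 67.246.160.0/19 -> Router L
67.246.162.93: longest match 67.246.160.0/19 -> Router L

yes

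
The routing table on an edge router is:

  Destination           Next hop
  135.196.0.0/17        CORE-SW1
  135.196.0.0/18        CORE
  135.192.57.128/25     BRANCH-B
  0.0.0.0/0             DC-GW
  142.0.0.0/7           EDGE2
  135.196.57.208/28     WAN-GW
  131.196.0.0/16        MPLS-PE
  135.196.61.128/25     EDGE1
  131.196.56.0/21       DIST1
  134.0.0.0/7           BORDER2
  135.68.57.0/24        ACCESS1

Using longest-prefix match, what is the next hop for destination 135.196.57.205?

Routes whose prefix contains 135.196.57.205:
  0.0.0.0/0 (default, matches everything) -> DC-GW
  134.0.0.0/7 (134.0.0.0 - 135.255.255.255) -> BORDER2
  135.196.0.0/17 (135.196.0.0 - 135.196.127.255) -> CORE-SW1
  135.196.0.0/18 (135.196.0.0 - 135.196.63.255) -> CORE
More-specific entries that do NOT match:
  135.196.57.208/28 (135.196.57.208 - 135.196.57.223) does not contain 135.196.57.205
  135.192.57.128/25 (135.192.57.128 - 135.192.57.255) does not contain 135.196.57.205
  135.196.61.128/25 (135.196.61.128 - 135.196.61.255) does not contain 135.196.57.205
  135.68.57.0/24 (135.68.57.0 - 135.68.57.255) does not contain 135.196.57.205
  131.196.56.0/21 (131.196.56.0 - 131.196.63.255) does not contain 135.196.57.205
Longest matching prefix is /18 -> next hop CORE.

CORE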